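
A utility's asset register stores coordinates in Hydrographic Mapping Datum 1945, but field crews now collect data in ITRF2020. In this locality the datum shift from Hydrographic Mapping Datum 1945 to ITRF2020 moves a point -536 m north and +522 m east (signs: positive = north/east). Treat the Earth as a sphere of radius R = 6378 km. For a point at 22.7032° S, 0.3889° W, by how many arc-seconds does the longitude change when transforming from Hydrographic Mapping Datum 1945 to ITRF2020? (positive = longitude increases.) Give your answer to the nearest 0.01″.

At latitude -22.7032°, cos φ = 0.922517.
One radian of longitude at latitude φ spans R cos φ, so Δλ = ΔE / (R cos φ) = 522.0 / (6378000 × 0.922517) = 8.8718e-05 rad = 18.299″.

Δλ = 18.30″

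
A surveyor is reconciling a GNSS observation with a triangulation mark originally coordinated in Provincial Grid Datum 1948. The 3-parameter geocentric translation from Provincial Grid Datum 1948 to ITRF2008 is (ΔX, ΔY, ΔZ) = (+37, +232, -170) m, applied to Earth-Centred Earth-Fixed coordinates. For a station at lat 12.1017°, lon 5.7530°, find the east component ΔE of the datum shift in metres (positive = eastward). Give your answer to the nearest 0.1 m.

ΔE = 227.1 m

At φ = 12.1017°, λ = 5.7530°: sin φ = 0.209648, cos φ = 0.977777, sin λ = 0.100240, cos λ = 0.994963.
ΔE = −sin λ·ΔX + cos λ·ΔY = −(0.100240)·(37) + (0.994963)·(232) = 227.12 m.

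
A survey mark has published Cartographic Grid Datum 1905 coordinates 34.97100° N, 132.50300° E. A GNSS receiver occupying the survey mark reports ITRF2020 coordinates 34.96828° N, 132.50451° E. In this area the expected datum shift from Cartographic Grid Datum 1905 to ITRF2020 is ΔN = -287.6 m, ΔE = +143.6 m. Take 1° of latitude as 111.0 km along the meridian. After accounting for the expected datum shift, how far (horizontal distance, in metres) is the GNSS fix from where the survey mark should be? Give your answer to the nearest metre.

16 m

Observed coordinate differences: Δφ = -0.00272°, Δλ = +0.00151°.
Converting to metres (1° lat = 111000 m, cos φ = 0.819442): observed ΔN = -301.9 m, observed ΔE = 137.3 m.
Subtracting the expected shift leaves a residual of -301.9 − (-287.6) = -14.3 m north and 137.3 − (143.6) = -6.3 m east.
Residual distance = √((-14.3)² + (-6.3)²) = 15.6 m.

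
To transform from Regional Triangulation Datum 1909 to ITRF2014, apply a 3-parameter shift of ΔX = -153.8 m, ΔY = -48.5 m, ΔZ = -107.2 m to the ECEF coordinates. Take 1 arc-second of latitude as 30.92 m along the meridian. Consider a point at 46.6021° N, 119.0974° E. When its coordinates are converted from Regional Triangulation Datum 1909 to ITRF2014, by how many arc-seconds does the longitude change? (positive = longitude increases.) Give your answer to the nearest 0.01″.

sin φ = 0.726600, cos φ = 0.687061, sin λ = 0.873794, cos λ = -0.486296.
East component: ΔE = −sin λ·ΔX + cos λ·ΔY = −(0.873794)(-153.8) + (-0.486296)(-48.5) = 157.97 m.
1° of latitude spans 3600 × 30.92 = 111312 m; at latitude φ, 1° of longitude spans that × cos φ = 76478.1 m, so Δλ = 157.97 / 76478.1 × 3600 = 7.436″.

Δλ = 7.44″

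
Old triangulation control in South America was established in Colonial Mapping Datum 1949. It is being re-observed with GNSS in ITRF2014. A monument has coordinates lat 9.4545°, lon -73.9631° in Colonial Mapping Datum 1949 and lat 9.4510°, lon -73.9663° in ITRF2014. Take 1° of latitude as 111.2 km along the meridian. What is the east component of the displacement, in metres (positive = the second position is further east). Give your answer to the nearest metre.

Δφ = 9.4510° − 9.4545° = -0.0035°; Δλ = -73.9663° − -73.9631° = -0.0032°.
ΔN = Δφ × 111200 = -389.2 m; ΔE = Δλ × 111200 × cos(9.4545°) = -0.0032 × 111200 × 0.986416 = -351.0 m.

ΔE = -351 m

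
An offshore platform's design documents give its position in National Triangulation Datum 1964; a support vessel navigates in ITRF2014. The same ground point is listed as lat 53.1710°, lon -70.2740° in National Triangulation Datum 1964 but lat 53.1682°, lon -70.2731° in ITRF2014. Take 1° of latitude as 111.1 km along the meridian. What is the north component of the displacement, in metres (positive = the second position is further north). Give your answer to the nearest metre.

ΔN = -311 m

Δφ = 53.1682° − 53.1710° = -0.0028°; Δλ = -70.2731° − -70.2740° = +0.0009°.
ΔN = Δφ × 111100 = -311.1 m; ΔE = Δλ × 111100 × cos(53.1710°) = +0.0009 × 111100 × 0.599429 = 59.9 m.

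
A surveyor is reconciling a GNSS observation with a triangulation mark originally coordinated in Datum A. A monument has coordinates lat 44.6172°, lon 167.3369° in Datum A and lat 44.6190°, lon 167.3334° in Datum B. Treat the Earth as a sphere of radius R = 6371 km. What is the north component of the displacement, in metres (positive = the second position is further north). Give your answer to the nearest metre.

ΔN = 200 m

Δφ = 44.6190° − 44.6172° = +0.0018°; Δλ = 167.3334° − 167.3369° = -0.0035°.
1° along a meridian = πR/180 = 111195 m.
ΔN = Δφ × 111195 = 200.2 m; ΔE = Δλ × 111195 × cos(44.6172°) = -0.0035 × 111195 × 0.711815 = -277.0 m.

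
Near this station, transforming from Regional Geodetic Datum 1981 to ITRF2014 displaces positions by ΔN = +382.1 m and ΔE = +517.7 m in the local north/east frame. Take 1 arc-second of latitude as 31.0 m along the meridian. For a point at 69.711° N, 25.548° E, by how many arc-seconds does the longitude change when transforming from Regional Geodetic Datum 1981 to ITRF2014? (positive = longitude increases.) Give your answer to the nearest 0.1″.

Δλ = 48.2″

At latitude 69.711°, cos φ = 0.346756.
1″ of longitude at this latitude = 31.00 × cos φ = 10.7494 m, so Δλ = 517.7 / 10.7494 = 48.161″.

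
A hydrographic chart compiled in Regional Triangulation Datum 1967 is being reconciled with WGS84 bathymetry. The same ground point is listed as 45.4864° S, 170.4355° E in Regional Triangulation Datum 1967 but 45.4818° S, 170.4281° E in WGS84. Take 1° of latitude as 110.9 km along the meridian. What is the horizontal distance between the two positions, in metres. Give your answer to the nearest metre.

Δφ = -45.4818° − -45.4864° = +0.0046°; Δλ = 170.4281° − 170.4355° = -0.0074°.
ΔN = Δφ × 110900 = 510.1 m; ΔE = Δλ × 110900 × cos(-45.4864°) = -0.0074 × 110900 × 0.701079 = -575.3 m.
Distance = √(ΔE² + ΔN²) = √((-575.3)² + 510.1²) = 768.9 m.

769 m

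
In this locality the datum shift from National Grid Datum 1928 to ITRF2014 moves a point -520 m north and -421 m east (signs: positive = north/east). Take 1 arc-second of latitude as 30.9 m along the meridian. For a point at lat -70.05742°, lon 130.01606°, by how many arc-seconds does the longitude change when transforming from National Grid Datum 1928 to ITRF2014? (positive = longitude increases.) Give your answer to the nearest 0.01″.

Δλ = -39.95″

At latitude -70.05742°, cos φ = 0.341078.
1″ of longitude at this latitude = 30.90 × cos φ = 10.5393 m, so Δλ = -421.0 / 10.5393 = -39.946″.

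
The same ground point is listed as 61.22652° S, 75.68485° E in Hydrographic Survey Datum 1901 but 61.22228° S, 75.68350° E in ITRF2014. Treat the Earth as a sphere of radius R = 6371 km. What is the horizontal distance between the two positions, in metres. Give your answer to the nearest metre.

477 m

Δφ = -61.22228° − -61.22652° = +0.00424°; Δλ = 75.68350° − 75.68485° = -0.00135°.
1° along a meridian = πR/180 = 111195 m.
ΔN = Δφ × 111195 = 471.5 m; ΔE = Δλ × 111195 × cos(-61.22652°) = -0.00135 × 111195 × 0.481348 = -72.3 m.
Distance = √(ΔE² + ΔN²) = √((-72.3)² + 471.5²) = 477.0 m.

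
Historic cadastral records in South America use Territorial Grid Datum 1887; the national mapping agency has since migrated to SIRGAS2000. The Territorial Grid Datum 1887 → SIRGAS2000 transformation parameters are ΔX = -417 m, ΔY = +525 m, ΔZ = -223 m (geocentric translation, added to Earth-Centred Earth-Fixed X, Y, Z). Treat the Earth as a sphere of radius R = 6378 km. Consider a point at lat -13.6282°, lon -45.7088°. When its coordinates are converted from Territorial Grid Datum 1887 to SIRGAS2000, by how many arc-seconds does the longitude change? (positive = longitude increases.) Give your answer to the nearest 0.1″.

Δλ = 2.3″

sin φ = -0.235620, cos φ = 0.971845, sin λ = -0.715800, cos λ = 0.698305.
East component: ΔE = −sin λ·ΔX + cos λ·ΔY = −(-0.715800)(-417) + (0.698305)(525) = 68.12 m.
1° of latitude spans πR/180 = 111317 m; at latitude φ, 1° of longitude spans that × cos φ = 108183.0 m, so Δλ = 68.12 / 108183.0 × 3600 = 2.267″.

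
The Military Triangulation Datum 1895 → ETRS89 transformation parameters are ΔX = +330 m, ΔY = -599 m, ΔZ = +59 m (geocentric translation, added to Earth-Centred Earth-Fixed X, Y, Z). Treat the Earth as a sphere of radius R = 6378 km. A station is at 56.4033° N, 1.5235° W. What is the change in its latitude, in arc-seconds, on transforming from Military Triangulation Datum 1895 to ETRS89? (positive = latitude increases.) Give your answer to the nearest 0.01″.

sin φ = 0.832953, cos φ = 0.553344, sin λ = -0.026587, cos λ = 0.999647.
North component: ΔN = −sin φ cos λ·ΔX − sin φ sin λ·ΔY + cos φ·ΔZ = −(0.832953)(0.999647)(330) − (0.832953)(-0.026587)(-599) + (0.553344)(59) = -255.40 m.
1° of latitude spans πR/180 = 111317 m, so Δφ = -255.40 / 111317 × 3600 = -8.259″.

Δφ = -8.26″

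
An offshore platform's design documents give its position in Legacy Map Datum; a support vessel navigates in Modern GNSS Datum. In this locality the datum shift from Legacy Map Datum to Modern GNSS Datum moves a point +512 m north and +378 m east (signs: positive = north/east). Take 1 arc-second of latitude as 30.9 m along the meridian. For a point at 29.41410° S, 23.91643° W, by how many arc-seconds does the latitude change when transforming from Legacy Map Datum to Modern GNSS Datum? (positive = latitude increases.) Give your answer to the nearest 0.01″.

Δφ = 16.57″

1″ of latitude = 30.90 m, so Δφ = 512.0 / 30.90 = 16.570″.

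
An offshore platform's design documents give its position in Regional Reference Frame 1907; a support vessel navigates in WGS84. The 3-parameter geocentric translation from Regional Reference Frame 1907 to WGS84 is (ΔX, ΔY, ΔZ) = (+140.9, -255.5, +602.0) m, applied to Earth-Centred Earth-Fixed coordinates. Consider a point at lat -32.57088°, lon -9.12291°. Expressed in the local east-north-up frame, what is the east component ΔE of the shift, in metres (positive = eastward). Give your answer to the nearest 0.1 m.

The local east axis at (φ, λ) is (−sin λ, cos λ, 0), so ΔE = −sin(-9.12291°)·140.9 + cos(-9.12291°)·(-255.5) = -229.93 m.

ΔE = -229.9 m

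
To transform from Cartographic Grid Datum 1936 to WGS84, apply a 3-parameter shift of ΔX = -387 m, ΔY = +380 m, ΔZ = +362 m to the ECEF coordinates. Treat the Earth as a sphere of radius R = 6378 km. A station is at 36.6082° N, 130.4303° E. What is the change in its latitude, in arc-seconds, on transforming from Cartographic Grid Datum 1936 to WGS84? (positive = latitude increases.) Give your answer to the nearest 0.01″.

Δφ = -1.02″

sin φ = 0.596340, cos φ = 0.802732, sin λ = 0.761195, cos λ = -0.648523.
North component: ΔN = −sin φ cos λ·ΔX − sin φ sin λ·ΔY + cos φ·ΔZ = −(0.596340)(-0.648523)(-387) − (0.596340)(0.761195)(380) + (0.802732)(362) = -31.57 m.
1° of latitude spans πR/180 = 111317 m, so Δφ = -31.57 / 111317 × 3600 = -1.021″.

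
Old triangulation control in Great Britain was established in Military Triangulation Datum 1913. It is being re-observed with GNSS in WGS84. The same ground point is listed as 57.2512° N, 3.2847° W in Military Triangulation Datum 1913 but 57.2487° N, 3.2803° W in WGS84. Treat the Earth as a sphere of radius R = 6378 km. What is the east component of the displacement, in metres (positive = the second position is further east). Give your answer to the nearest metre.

Δφ = 57.2487° − 57.2512° = -0.0025°; Δλ = -3.2803° − -3.2847° = +0.0044°.
1° along a meridian = πR/180 = 111317 m.
ΔN = Δφ × 111317 = -278.3 m; ΔE = Δλ × 111317 × cos(57.2512°) = +0.0044 × 111317 × 0.540957 = 265.0 m.

ΔE = 265 m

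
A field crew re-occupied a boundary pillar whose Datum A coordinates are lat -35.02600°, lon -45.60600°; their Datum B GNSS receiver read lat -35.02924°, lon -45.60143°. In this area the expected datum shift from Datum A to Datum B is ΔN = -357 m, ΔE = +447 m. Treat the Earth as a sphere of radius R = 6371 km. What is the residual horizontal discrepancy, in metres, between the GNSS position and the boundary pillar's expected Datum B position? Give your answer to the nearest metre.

Observed coordinate differences: Δφ = -0.00324°, Δλ = +0.00457°.
Converting to metres (1° lat = 111195 m, cos φ = 0.818892): observed ΔN = -360.3 m, observed ΔE = 416.1 m.
Subtracting the expected shift leaves a residual of -360.3 − (-357) = -3.3 m north and 416.1 − (447) = -30.9 m east.
Residual distance = √((-3.3)² + (-30.9)²) = 31.0 m.

31 m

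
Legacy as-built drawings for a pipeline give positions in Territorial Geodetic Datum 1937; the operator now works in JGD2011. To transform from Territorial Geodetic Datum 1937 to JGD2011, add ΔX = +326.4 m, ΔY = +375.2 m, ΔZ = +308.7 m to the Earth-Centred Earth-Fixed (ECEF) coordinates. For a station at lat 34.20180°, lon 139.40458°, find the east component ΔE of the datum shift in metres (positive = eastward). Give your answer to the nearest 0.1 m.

The local east axis at (φ, λ) is (−sin λ, cos λ, 0), so ΔE = −sin(139.40458°)·326.4 + cos(139.40458°)·375.2 = -497.29 m.

ΔE = -497.3 m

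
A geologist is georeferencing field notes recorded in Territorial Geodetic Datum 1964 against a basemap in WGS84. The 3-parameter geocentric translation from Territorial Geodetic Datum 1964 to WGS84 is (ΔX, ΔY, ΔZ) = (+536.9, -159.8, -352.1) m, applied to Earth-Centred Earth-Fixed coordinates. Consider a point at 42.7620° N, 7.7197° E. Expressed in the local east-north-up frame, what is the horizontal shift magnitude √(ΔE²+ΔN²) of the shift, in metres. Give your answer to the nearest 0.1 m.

647.6 m

At φ = 42.7620°, λ = 7.7197°: sin φ = 0.678955, cos φ = 0.734180, sin λ = 0.134327, cos λ = 0.990937.
ΔE = −sin λ·ΔX + cos λ·ΔY = −(0.134327)·(536.9) + (0.990937)·(-159.8) = -230.47 m.
ΔN = −sin φ cos λ·ΔX − sin φ sin λ·ΔY + cos φ·ΔZ = −(0.678955)(0.990937)(536.9) − (0.678955)(0.134327)(-159.8) + (0.734180)(-352.1) = -605.16 m.
Horizontal magnitude = √(ΔE² + ΔN²) = √((-230.47)² + (-605.16)²) = 647.56 m.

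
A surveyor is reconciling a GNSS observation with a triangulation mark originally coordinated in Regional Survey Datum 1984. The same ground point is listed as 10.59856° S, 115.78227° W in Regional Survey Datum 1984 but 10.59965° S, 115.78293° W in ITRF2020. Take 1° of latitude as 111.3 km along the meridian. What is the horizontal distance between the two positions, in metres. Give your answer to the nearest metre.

Δφ = -10.59965° − -10.59856° = -0.00109°; Δλ = -115.78293° − -115.78227° = -0.00066°.
ΔN = Δφ × 111300 = -121.3 m; ΔE = Δλ × 111300 × cos(-10.59856°) = -0.00066 × 111300 × 0.982940 = -72.2 m.
Distance = √(ΔE² + ΔN²) = √((-72.2)² + (-121.3)²) = 141.2 m.

141 m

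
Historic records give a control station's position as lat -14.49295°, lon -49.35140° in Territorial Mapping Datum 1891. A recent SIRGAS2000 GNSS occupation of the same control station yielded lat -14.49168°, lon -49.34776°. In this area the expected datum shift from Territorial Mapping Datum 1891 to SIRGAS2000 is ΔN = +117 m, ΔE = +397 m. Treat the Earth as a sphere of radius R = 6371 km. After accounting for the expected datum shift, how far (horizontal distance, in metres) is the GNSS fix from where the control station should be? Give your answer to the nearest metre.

25 m

Observed coordinate differences: Δφ = +0.00127°, Δλ = +0.00364°.
Converting to metres (1° lat = 111195 m, cos φ = 0.968178): observed ΔN = 141.2 m, observed ΔE = 391.9 m.
Subtracting the expected shift leaves a residual of 141.2 − (117) = 24.2 m north and 391.9 − (397) = -5.1 m east.
Residual distance = √(24.2² + (-5.1)²) = 24.8 m.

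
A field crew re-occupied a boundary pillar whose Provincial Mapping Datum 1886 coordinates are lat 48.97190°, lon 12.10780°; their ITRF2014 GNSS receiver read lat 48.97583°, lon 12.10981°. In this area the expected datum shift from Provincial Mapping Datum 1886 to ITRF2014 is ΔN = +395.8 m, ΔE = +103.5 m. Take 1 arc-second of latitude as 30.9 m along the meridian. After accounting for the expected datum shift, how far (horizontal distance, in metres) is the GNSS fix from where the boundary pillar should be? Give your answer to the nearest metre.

Observed coordinate differences: Δφ = +0.00393°, Δλ = +0.00201°.
Converting to metres (1° lat = 111240 m, cos φ = 0.656429): observed ΔN = 437.2 m, observed ΔE = 146.8 m.
Subtracting the expected shift leaves a residual of 437.2 − (395.8) = 41.4 m north and 146.8 − (103.5) = 43.3 m east.
Residual distance = √(41.4² + 43.3²) = 59.9 m.

60 m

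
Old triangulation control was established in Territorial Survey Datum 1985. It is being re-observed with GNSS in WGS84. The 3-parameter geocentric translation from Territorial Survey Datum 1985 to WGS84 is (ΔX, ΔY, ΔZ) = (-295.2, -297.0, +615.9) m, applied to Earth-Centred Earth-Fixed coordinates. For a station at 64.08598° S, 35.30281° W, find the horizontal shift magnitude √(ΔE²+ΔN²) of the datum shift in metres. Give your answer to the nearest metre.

462 m

At φ = -64.08598°, λ = -35.30281°: sin φ = -0.899451, cos φ = 0.437022, sin λ = -0.577898, cos λ = 0.816109.
ΔE = −sin λ·ΔX + cos λ·ΔY = −(-0.577898)·(-295.2) + (0.816109)·(-297.0) = -412.98 m.
ΔN = −sin φ cos λ·ΔX − sin φ sin λ·ΔY + cos φ·ΔZ = −(-0.899451)(0.816109)(-295.2) − (-0.899451)(-0.577898)(-297.0) + (0.437022)(615.9) = 206.85 m.
Horizontal magnitude = √(ΔE² + ΔN²) = √((-412.98)² + 206.85²) = 461.89 m.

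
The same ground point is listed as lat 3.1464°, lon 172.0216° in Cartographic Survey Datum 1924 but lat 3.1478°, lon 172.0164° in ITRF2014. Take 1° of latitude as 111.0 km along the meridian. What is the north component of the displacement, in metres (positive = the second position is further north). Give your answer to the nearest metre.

Δφ = 3.1478° − 3.1464° = +0.0014°; Δλ = 172.0164° − 172.0216° = -0.0052°.
ΔN = Δφ × 111000 = 155.4 m; ΔE = Δλ × 111000 × cos(3.1464°) = -0.0052 × 111000 × 0.998493 = -576.3 m.

ΔN = 155 m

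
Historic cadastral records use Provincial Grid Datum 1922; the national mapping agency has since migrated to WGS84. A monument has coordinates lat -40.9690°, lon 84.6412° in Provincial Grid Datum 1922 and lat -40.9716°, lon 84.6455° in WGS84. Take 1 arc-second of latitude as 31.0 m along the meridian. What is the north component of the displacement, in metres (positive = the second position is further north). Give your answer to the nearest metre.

ΔN = -290 m

Δφ = -40.9716° − -40.9690° = -0.0026°; Δλ = 84.6455° − 84.6412° = +0.0043°.
1° of latitude = 3600 × 31.00 = 111600 m.
ΔN = Δφ × 111600 = -290.2 m; ΔE = Δλ × 111600 × cos(-40.9690°) = +0.0043 × 111600 × 0.755064 = 362.3 m.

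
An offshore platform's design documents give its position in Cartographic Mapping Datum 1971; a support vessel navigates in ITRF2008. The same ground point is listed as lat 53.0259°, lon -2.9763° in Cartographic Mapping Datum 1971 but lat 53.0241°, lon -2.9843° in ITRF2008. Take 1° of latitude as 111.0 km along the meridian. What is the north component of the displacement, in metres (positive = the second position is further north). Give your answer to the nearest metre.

Δφ = 53.0241° − 53.0259° = -0.0018°; Δλ = -2.9843° − -2.9763° = -0.0080°.
ΔN = Δφ × 111000 = -199.8 m; ΔE = Δλ × 111000 × cos(53.0259°) = -0.0080 × 111000 × 0.601454 = -534.1 m.

ΔN = -200 m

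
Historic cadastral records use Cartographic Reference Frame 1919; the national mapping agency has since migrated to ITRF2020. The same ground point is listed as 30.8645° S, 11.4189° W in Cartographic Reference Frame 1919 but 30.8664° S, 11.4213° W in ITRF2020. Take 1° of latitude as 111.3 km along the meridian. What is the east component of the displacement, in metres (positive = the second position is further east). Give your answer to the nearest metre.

Δφ = -30.8664° − -30.8645° = -0.0019°; Δλ = -11.4213° − -11.4189° = -0.0024°.
ΔN = Δφ × 111300 = -211.5 m; ΔE = Δλ × 111300 × cos(-30.8645°) = -0.0024 × 111300 × 0.858383 = -229.3 m.

ΔE = -229 m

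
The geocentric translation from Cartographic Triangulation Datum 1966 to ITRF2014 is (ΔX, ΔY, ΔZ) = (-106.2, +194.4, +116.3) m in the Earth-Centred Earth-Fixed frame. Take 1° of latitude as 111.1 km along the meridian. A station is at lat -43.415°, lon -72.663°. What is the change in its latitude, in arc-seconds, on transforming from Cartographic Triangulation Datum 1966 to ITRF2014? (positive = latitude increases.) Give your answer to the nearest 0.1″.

sin φ = -0.687278, cos φ = 0.726395, sin λ = -0.954569, cos λ = 0.297991.
North component: ΔN = −sin φ cos λ·ΔX − sin φ sin λ·ΔY + cos φ·ΔZ = −(-0.687278)(0.297991)(-106.2) − (-0.687278)(-0.954569)(194.4) + (0.726395)(116.3) = -64.81 m.
1° of latitude spans 111100 m, so Δφ = -64.81 / 111100 × 3600 = -2.100″.

Δφ = -2.1″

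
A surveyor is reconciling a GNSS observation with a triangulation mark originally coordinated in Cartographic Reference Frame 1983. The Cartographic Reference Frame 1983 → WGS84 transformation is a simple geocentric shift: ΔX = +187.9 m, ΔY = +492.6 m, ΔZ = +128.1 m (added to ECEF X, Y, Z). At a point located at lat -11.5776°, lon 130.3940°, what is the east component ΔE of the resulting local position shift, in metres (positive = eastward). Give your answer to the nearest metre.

The local east axis at (φ, λ) is (−sin λ, cos λ, 0), so ΔE = −sin(130.3940°)·187.9 + cos(130.3940°)·492.6 = -462.33 m.

ΔE = -462 m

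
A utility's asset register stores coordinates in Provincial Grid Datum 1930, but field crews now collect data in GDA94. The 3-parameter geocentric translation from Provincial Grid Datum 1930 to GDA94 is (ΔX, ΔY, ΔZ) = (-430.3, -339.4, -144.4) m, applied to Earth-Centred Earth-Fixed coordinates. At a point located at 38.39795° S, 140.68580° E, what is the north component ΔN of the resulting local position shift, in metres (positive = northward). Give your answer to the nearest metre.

At φ = -38.39795°, λ = 140.68580°: sin φ = -0.621120, cos φ = 0.783716, sin λ = 0.633573, cos λ = -0.773683.
ΔN = −sin φ cos λ·ΔX − sin φ sin λ·ΔY + cos φ·ΔZ = −(-0.621120)(-0.773683)(-430.3) − (-0.621120)(0.633573)(-339.4) + (0.783716)(-144.4) = -39.95 m.

ΔN = -40 m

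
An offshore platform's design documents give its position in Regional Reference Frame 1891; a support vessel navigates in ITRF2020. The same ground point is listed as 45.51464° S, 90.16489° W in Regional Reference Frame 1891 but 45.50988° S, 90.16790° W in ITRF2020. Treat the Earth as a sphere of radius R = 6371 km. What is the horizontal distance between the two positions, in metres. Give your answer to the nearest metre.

579 m

Δφ = -45.50988° − -45.51464° = +0.00476°; Δλ = -90.16790° − -90.16489° = -0.00301°.
1° along a meridian = πR/180 = 111195 m.
ΔN = Δφ × 111195 = 529.3 m; ΔE = Δλ × 111195 × cos(-45.51464°) = -0.00301 × 111195 × 0.700727 = -234.5 m.
Distance = √(ΔE² + ΔN²) = √((-234.5)² + 529.3²) = 578.9 m.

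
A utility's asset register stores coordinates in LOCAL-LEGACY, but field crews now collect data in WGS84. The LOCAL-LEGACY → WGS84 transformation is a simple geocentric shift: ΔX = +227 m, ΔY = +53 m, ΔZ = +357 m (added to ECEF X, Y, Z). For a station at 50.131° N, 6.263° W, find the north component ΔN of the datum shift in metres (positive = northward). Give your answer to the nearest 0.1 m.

ΔN = 60.1 m

At φ = 50.131°, λ = -6.263°: sin φ = 0.767512, cos φ = 0.641034, sin λ = -0.109092, cos λ = 0.994032.
ΔN = −sin φ cos λ·ΔX − sin φ sin λ·ΔY + cos φ·ΔZ = −(0.767512)(0.994032)(227) − (0.767512)(-0.109092)(53) + (0.641034)(357) = 60.10 m.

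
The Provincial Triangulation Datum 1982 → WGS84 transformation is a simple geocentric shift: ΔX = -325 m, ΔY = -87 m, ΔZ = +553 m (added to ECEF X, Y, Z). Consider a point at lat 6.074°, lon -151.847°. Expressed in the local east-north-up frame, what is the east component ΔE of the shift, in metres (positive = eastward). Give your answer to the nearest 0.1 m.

At φ = 6.074°, λ = -151.847°: sin φ = 0.105813, cos φ = 0.994386, sin λ = -0.471828, cos λ = -0.881691.
ΔE = −sin λ·ΔX + cos λ·ΔY = −(-0.471828)·(-325) + (-0.881691)·(-87) = -76.64 m.

ΔE = -76.6 m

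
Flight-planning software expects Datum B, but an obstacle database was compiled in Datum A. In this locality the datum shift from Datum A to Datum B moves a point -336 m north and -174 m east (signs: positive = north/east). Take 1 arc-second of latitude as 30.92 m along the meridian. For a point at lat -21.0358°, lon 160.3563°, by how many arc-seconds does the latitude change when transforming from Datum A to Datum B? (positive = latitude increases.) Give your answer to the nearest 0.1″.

Δφ = -10.9″

1″ of latitude = 30.92 m, so Δφ = -336.0 / 30.92 = -10.867″.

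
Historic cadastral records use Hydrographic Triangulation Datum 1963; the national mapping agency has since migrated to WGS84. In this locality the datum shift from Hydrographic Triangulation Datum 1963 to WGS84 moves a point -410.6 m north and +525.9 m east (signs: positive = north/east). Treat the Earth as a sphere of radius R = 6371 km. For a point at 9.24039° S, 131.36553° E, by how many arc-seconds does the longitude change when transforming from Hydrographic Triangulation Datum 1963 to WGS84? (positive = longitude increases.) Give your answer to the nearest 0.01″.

Δλ = 17.25″

At latitude -9.24039°, cos φ = 0.987023.
One radian of longitude at latitude φ spans R cos φ, so Δλ = ΔE / (R cos φ) = 525.9 / (6371000 × 0.987023) = 8.3631e-05 rad = 17.250″.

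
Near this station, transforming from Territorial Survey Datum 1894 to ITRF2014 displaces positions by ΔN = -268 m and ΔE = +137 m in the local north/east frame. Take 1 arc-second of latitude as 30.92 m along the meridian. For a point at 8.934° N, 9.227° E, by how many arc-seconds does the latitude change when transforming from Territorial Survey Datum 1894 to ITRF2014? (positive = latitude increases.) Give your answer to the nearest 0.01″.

Δφ = -8.67″

1″ of latitude = 30.92 m, so Δφ = -268.0 / 30.92 = -8.668″.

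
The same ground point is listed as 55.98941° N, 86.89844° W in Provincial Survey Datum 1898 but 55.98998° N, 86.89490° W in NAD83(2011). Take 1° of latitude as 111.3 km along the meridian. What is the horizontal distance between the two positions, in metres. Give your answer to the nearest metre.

229 m

Δφ = 55.98998° − 55.98941° = +0.00057°; Δλ = -86.89490° − -86.89844° = +0.00354°.
ΔN = Δφ × 111300 = 63.4 m; ΔE = Δλ × 111300 × cos(55.98941°) = +0.00354 × 111300 × 0.559346 = 220.4 m.
Distance = √(ΔE² + ΔN²) = √(220.4² + 63.4²) = 229.3 m.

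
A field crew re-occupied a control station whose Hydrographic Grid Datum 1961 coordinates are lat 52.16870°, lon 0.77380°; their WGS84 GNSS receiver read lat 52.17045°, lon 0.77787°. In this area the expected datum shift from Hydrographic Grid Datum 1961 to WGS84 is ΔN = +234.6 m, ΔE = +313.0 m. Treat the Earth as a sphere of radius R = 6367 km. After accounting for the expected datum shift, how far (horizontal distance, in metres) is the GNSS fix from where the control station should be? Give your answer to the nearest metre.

Observed coordinate differences: Δφ = +0.00175°, Δλ = +0.00407°.
Converting to metres (1° lat = 111125 m, cos φ = 0.613339): observed ΔN = 194.5 m, observed ΔE = 277.4 m.
Subtracting the expected shift leaves a residual of 194.5 − (234.6) = -40.1 m north and 277.4 − (313.0) = -35.6 m east.
Residual distance = √((-40.1)² + (-35.6)²) = 53.6 m.

54 m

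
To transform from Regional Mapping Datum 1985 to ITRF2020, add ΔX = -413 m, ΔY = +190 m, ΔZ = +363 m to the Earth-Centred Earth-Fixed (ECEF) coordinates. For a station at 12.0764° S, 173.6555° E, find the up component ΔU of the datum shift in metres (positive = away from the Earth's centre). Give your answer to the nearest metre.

At φ = -12.0764°, λ = 173.6555°: sin φ = -0.209216, cos φ = 0.977869, sin λ = 0.110506, cos λ = -0.993875.
ΔU = cos φ cos λ·ΔX + cos φ sin λ·ΔY + sin φ·ΔZ = (0.977869)(-0.993875)(-413) + (0.977869)(0.110506)(190) + (-0.209216)(363) = 345.97 m.

ΔU = 346 m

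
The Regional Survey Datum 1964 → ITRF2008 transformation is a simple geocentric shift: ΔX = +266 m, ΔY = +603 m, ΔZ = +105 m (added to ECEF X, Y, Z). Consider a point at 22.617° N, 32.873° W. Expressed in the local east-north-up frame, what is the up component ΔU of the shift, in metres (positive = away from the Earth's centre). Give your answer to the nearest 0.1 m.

ΔU = -55.5 m

At φ = 22.617°, λ = -32.873°: sin φ = 0.384569, cos φ = 0.923096, sin λ = -0.542779, cos λ = 0.839876.
ΔU = cos φ cos λ·ΔX + cos φ sin λ·ΔY + sin φ·ΔZ = (0.923096)(0.839876)(266) + (0.923096)(-0.542779)(603) + (0.384569)(105) = -55.52 m.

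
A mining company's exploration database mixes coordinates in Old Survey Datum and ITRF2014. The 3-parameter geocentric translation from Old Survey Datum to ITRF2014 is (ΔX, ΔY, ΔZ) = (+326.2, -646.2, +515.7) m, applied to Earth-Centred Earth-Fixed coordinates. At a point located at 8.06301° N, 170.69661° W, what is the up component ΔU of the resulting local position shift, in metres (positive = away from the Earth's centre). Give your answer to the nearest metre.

The local up (radial) axis is (cos φ cos λ, cos φ sin λ, sin φ), giving ΔU = -318.727 + 103.433 + 72.333 = -142.96 m.

ΔU = -143 m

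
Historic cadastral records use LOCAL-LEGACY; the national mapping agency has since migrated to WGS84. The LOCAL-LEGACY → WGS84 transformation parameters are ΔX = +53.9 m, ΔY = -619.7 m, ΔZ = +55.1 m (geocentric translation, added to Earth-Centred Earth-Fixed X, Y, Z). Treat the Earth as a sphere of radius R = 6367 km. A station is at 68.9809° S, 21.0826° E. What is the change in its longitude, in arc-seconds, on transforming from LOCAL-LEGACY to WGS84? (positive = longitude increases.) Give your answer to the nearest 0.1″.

sin φ = -0.933461, cos φ = 0.358679, sin λ = 0.359713, cos λ = 0.933063.
East component: ΔE = −sin λ·ΔX + cos λ·ΔY = −(0.359713)(53.9) + (0.933063)(-619.7) = -597.61 m.
1° of latitude spans πR/180 = 111125 m; at latitude φ, 1° of longitude spans that × cos φ = 39858.3 m, so Δλ = -597.61 / 39858.3 × 3600 = -53.976″.

Δλ = -54.0″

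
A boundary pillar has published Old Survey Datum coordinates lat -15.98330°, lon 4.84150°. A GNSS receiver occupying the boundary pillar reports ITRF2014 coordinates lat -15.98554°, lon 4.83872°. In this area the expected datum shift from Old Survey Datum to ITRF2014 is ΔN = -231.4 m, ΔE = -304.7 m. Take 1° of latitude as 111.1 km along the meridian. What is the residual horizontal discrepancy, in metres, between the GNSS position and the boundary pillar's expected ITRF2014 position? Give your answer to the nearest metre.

Observed coordinate differences: Δφ = -0.00224°, Δλ = -0.00278°.
Converting to metres (1° lat = 111100 m, cos φ = 0.961342): observed ΔN = -248.9 m, observed ΔE = -296.9 m.
Subtracting the expected shift leaves a residual of -248.9 − (-231.4) = -17.5 m north and -296.9 − (-304.7) = 7.8 m east.
Residual distance = √((-17.5)² + 7.8²) = 19.1 m.

19 m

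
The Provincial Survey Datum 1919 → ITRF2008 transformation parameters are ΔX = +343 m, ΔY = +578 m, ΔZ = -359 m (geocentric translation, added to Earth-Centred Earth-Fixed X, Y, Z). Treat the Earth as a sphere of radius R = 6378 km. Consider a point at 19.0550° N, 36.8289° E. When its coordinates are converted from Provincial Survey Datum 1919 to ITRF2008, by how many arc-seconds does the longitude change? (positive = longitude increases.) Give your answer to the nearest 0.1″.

Δλ = 8.8″

sin φ = 0.326476, cos φ = 0.945206, sin λ = 0.599427, cos λ = 0.800429.
East component: ΔE = −sin λ·ΔX + cos λ·ΔY = −(0.599427)(343) + (0.800429)(578) = 257.04 m.
1° of latitude spans πR/180 = 111317 m; at latitude φ, 1° of longitude spans that × cos φ = 105217.5 m, so Δλ = 257.04 / 105217.5 × 3600 = 8.795″.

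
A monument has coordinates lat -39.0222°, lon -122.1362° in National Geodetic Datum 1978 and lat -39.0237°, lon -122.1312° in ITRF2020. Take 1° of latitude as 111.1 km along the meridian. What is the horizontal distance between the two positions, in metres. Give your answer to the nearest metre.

Δφ = -39.0237° − -39.0222° = -0.0015°; Δλ = -122.1312° − -122.1362° = +0.0050°.
ΔN = Δφ × 111100 = -166.7 m; ΔE = Δλ × 111100 × cos(-39.0222°) = +0.0050 × 111100 × 0.776902 = 431.6 m.
Distance = √(ΔE² + ΔN²) = √(431.6² + (-166.7)²) = 462.6 m.

463 m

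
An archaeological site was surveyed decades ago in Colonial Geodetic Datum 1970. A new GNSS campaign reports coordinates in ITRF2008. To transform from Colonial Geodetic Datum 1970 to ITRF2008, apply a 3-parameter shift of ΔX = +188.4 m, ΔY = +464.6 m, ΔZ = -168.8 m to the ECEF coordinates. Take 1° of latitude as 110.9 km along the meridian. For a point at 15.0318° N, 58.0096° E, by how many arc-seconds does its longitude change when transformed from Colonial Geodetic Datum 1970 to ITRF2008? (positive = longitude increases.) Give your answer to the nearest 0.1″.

Δλ = 2.9″

sin φ = 0.259355, cos φ = 0.965782, sin λ = 0.848137, cos λ = 0.529777.
East component: ΔE = −sin λ·ΔX + cos λ·ΔY = −(0.848137)(188.4) + (0.529777)(464.6) = 86.35 m.
1° of latitude spans 110900 m; at latitude φ, 1° of longitude spans that × cos φ = 107105.2 m, so Δλ = 86.35 / 107105.2 × 3600 = 2.902″.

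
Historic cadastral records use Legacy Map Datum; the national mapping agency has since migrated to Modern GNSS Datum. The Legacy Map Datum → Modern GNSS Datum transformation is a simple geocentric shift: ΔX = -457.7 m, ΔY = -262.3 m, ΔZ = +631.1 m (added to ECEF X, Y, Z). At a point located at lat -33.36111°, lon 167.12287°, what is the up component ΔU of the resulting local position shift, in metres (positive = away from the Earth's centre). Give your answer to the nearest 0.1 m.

At φ = -33.36111°, λ = 167.12287°: sin φ = -0.549914, cos φ = 0.835221, sin λ = 0.222861, cos λ = -0.974850.
ΔU = cos φ cos λ·ΔX + cos φ sin λ·ΔY + sin φ·ΔZ = (0.835221)(-0.974850)(-457.7) + (0.835221)(0.222861)(-262.3) + (-0.549914)(631.1) = -23.21 m.

ΔU = -23.2 m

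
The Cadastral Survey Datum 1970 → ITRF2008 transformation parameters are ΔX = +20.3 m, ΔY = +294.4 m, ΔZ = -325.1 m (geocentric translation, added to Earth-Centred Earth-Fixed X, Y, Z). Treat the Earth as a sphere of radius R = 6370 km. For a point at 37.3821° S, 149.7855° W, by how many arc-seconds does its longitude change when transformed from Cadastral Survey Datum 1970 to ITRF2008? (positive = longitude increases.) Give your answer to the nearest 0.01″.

sin φ = -0.607128, cos φ = 0.794604, sin λ = -0.503239, cos λ = -0.864147.
East component: ΔE = −sin λ·ΔX + cos λ·ΔY = −(-0.503239)(20.3) + (-0.864147)(294.4) = -244.19 m.
1° of latitude spans πR/180 = 111177 m; at latitude φ, 1° of longitude spans that × cos φ = 88342.1 m, so Δλ = -244.19 / 88342.1 × 3600 = -9.951″.

Δλ = -9.95″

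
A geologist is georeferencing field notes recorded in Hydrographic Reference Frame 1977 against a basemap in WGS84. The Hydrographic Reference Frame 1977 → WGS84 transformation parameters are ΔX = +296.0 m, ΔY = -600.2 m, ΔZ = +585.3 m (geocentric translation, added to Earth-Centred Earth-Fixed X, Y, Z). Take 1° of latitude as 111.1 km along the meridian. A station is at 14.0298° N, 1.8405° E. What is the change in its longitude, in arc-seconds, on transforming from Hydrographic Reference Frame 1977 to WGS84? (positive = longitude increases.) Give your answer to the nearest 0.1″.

Δλ = -20.4″

sin φ = 0.242427, cos φ = 0.970170, sin λ = 0.032117, cos λ = 0.999484.
East component: ΔE = −sin λ·ΔX + cos λ·ΔY = −(0.032117)(296.0) + (0.999484)(-600.2) = -609.40 m.
1° of latitude spans 111100 m; at latitude φ, 1° of longitude spans that × cos φ = 107785.9 m, so Δλ = -609.40 / 107785.9 × 3600 = -20.354″.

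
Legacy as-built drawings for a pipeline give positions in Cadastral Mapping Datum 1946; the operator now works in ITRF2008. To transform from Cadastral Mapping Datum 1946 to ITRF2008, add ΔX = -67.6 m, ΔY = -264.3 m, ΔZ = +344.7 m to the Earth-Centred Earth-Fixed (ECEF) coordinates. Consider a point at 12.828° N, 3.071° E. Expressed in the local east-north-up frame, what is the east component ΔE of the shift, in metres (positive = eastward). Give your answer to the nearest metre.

At φ = 12.828°, λ = 3.071°: sin φ = 0.222025, cos φ = 0.975041, sin λ = 0.053573, cos λ = 0.998564.
ΔE = −sin λ·ΔX + cos λ·ΔY = −(0.053573)·(-67.6) + (0.998564)·(-264.3) = -260.30 m.

ΔE = -260 m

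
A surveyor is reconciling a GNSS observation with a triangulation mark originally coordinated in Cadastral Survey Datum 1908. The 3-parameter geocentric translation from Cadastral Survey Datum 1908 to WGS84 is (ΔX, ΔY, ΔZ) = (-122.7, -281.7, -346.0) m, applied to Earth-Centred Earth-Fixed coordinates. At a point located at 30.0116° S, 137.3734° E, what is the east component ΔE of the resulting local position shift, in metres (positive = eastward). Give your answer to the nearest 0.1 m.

ΔE = 290.4 m

At φ = -30.0116°, λ = 137.3734°: sin φ = -0.500175, cos φ = 0.865924, sin λ = 0.677218, cos λ = -0.735783.
ΔE = −sin λ·ΔX + cos λ·ΔY = −(0.677218)·(-122.7) + (-0.735783)·(-281.7) = 290.36 m.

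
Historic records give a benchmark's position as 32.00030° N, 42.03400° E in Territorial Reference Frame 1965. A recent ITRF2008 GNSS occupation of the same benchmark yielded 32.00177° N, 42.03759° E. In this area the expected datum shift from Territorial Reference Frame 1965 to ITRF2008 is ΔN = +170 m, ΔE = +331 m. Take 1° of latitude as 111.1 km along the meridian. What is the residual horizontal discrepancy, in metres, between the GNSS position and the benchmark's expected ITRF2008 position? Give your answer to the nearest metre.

Observed coordinate differences: Δφ = +0.00147°, Δλ = +0.00359°.
Converting to metres (1° lat = 111100 m, cos φ = 0.848045): observed ΔN = 163.3 m, observed ΔE = 338.2 m.
Subtracting the expected shift leaves a residual of 163.3 − (170) = -6.7 m north and 338.2 − (331) = 7.2 m east.
Residual distance = √((-6.7)² + 7.2²) = 9.9 m.

10 m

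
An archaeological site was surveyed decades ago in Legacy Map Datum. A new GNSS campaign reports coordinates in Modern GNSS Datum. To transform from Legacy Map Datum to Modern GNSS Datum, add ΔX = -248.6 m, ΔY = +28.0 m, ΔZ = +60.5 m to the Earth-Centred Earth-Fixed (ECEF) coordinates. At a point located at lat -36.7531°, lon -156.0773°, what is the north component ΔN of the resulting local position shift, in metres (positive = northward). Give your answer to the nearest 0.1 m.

ΔN = 177.7 m

At φ = -36.7531°, λ = -156.0773°: sin φ = -0.598368, cos φ = 0.801221, sin λ = -0.405504, cos λ = -0.914093.
ΔN = −sin φ cos λ·ΔX − sin φ sin λ·ΔY + cos φ·ΔZ = −(-0.598368)(-0.914093)(-248.6) − (-0.598368)(-0.405504)(28.0) + (0.801221)(60.5) = 177.66 m.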